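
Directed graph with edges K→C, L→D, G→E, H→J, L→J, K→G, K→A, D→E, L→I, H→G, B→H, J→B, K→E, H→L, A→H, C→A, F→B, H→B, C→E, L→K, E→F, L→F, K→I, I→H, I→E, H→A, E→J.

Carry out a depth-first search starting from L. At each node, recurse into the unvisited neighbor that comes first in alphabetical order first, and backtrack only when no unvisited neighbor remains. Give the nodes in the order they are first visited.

L -> D -> E -> F -> B -> H -> A -> G -> J -> I -> K -> C

Visit L
L → D
D → E
E → F
F → B
B → H
H → A
H → G
H → J
L → I
L → K
K → C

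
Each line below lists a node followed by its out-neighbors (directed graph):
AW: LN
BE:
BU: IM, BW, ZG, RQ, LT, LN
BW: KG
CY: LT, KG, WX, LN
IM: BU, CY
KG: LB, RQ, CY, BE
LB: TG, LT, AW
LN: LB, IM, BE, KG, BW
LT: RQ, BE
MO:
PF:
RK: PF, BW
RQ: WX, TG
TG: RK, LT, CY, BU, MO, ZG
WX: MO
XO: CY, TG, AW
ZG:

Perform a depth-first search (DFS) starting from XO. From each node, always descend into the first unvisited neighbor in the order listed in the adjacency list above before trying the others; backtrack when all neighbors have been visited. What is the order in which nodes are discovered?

Visit XO
XO → CY
CY → LT
LT → RQ
RQ → WX
WX → MO
RQ → TG
TG → RK
RK → PF
RK → BW
BW → KG
KG → LB
LB → AW
AW → LN
LN → IM
IM → BU
BU → ZG
LN → BE

XO, CY, LT, RQ, WX, MO, TG, RK, PF, BW, KG, LB, AW, LN, IM, BU, ZG, BE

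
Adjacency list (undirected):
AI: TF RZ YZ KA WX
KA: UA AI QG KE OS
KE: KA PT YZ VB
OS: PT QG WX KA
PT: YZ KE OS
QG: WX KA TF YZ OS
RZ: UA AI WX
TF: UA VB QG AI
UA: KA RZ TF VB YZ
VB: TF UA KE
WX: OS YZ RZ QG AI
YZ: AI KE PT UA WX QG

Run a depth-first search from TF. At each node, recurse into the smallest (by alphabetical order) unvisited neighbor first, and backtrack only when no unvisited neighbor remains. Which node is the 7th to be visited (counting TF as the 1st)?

QG

Visit TF
TF → AI
AI → KA
KA → KE
KE → PT
PT → OS
OS → QG
QG → WX
WX → RZ
RZ → UA
UA → VB
UA → YZ

Visit order: TF, AI, KA, KE, PT, OS, QG, WX, RZ, UA, VB, YZ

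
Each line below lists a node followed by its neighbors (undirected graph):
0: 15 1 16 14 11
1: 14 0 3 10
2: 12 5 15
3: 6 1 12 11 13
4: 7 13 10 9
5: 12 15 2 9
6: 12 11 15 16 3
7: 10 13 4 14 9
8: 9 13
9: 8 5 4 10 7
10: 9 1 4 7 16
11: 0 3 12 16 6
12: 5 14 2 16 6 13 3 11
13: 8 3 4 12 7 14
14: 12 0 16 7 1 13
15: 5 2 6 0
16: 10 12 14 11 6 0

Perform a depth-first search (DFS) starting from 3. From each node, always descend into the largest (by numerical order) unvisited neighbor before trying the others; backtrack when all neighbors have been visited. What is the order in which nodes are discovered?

Visit 3
3 → 13
13 → 14
14 → 16
16 → 12
12 → 11
11 → 6
6 → 15
15 → 5
5 → 9
9 → 10
10 → 7
7 → 4
10 → 1
1 → 0
9 → 8
5 → 2

3 → 13 → 14 → 16 → 12 → 11 → 6 → 15 → 5 → 9 → 10 → 7 → 4 → 1 → 0 → 8 → 2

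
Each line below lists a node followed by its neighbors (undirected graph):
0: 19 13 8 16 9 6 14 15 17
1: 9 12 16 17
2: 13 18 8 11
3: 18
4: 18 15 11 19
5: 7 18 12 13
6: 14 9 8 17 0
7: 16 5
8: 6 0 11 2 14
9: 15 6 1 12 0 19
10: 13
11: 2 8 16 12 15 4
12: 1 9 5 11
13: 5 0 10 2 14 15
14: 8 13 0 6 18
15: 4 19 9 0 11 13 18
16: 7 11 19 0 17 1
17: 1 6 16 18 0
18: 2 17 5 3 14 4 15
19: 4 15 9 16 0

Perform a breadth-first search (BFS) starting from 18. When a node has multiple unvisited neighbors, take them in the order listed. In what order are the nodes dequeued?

18, 2, 17, 5, 3, 14, 4, 15, 13, 8, 11, 1, 6, 16, 0, 7, 12, 19, 9, 10

Visit 18; enqueue 2, 17, 5, 3, 14, 4, 15 → queue [2, 17, 5, 3, 14, 4, 15]
Visit 2; enqueue 13, 8, 11 → queue [17, 5, 3, 14, 4, 15, 13, 8, 11]
Visit 17; enqueue 1, 6, 16, 0 → queue [5, 3, 14, 4, 15, 13, 8, 11, 1, 6, 16, 0]
Visit 5; enqueue 7, 12 → queue [3, 14, 4, 15, 13, 8, 11, 1, 6, 16, 0, 7, 12]
Visit 3 → queue [14, 4, 15, 13, 8, 11, 1, 6, 16, 0, 7, 12]
Visit 14 → queue [4, 15, 13, 8, 11, 1, 6, 16, 0, 7, 12]
Visit 4; enqueue 19 → queue [15, 13, 8, 11, 1, 6, 16, 0, 7, 12, 19]
Visit 15; enqueue 9 → queue [13, 8, 11, 1, 6, 16, 0, 7, 12, 19, 9]
Visit 13; enqueue 10 → queue [8, 11, 1, 6, 16, 0, 7, 12, 19, 9, 10]
Visit 8 → queue [11, 1, 6, 16, 0, 7, 12, 19, 9, 10]
Visit 11 → queue [1, 6, 16, 0, 7, 12, 19, 9, 10]
Visit 1 → queue [6, 16, 0, 7, 12, 19, 9, 10]
Visit 6 → queue [16, 0, 7, 12, 19, 9, 10]
Visit 16 → queue [0, 7, 12, 19, 9, 10]
Visit 0 → queue [7, 12, 19, 9, 10]
Visit 7 → queue [12, 19, 9, 10]
Visit 12 → queue [19, 9, 10]
Visit 19 → queue [9, 10]
Visit 9 → queue [10]
Visit 10 → queue []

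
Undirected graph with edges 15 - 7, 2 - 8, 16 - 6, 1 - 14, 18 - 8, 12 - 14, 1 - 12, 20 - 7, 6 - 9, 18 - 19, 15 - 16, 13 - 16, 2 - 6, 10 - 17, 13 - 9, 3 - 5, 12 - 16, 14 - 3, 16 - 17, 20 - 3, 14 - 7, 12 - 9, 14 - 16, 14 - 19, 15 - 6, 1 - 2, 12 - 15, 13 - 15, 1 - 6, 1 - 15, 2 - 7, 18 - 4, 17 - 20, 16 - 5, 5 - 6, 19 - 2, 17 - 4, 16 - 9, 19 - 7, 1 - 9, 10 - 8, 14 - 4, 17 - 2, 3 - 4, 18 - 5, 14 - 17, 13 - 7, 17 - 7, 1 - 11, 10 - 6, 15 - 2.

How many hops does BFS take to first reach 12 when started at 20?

Level 0: 20
Level 1: 3, 7, 17
Level 2: 2, 4, 5, 10, 13, 14, 15, 16, 19
Level 3: 1, 6, 8, 9, 12, 18
Level 4: 11
12 first appears at level 3.

3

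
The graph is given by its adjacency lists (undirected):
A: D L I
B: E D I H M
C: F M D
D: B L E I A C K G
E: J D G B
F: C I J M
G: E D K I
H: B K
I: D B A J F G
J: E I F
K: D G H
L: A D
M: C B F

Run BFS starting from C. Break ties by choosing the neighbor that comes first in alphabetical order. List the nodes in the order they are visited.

C D F M A B E G I K L J H

Visit C; enqueue D, F, M → queue [D, F, M]
Visit D; enqueue A, B, E, G, I, K, L → queue [F, M, A, B, E, G, I, K, L]
Visit F; enqueue J → queue [M, A, B, E, G, I, K, L, J]
Visit M → queue [A, B, E, G, I, K, L, J]
Visit A → queue [B, E, G, I, K, L, J]
Visit B; enqueue H → queue [E, G, I, K, L, J, H]
Visit E → queue [G, I, K, L, J, H]
Visit G → queue [I, K, L, J, H]
Visit I → queue [K, L, J, H]
Visit K → queue [L, J, H]
Visit L → queue [J, H]
Visit J → queue [H]
Visit H → queue []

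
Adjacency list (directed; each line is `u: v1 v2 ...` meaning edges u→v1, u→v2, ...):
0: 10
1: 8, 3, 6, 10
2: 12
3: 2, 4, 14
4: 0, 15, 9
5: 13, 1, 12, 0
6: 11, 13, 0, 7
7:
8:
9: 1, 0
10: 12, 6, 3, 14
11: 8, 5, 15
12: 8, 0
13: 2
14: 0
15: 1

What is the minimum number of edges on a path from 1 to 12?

Level 0: 1
Level 1: 3, 6, 8, 10
Level 2: 0, 2, 4, 7, 11, 12, 13, 14
Level 3: 5, 9, 15
12 first appears at level 2.

2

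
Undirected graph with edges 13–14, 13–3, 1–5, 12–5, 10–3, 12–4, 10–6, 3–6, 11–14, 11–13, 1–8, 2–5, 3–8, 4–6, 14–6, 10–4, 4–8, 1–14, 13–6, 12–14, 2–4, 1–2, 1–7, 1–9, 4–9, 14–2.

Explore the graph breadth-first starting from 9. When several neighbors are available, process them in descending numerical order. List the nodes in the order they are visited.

9 4 1 12 10 8 6 2 14 7 5 3 13 11

Visit 9; enqueue 4, 1 → queue [4, 1]
Visit 4; enqueue 12, 10, 8, 6, 2 → queue [1, 12, 10, 8, 6, 2]
Visit 1; enqueue 14, 7, 5 → queue [12, 10, 8, 6, 2, 14, 7, 5]
Visit 12 → queue [10, 8, 6, 2, 14, 7, 5]
Visit 10; enqueue 3 → queue [8, 6, 2, 14, 7, 5, 3]
Visit 8 → queue [6, 2, 14, 7, 5, 3]
Visit 6; enqueue 13 → queue [2, 14, 7, 5, 3, 13]
Visit 2 → queue [14, 7, 5, 3, 13]
Visit 14; enqueue 11 → queue [7, 5, 3, 13, 11]
Visit 7 → queue [5, 3, 13, 11]
Visit 5 → queue [3, 13, 11]
Visit 3 → queue [13, 11]
Visit 13 → queue [11]
Visit 11 → queue []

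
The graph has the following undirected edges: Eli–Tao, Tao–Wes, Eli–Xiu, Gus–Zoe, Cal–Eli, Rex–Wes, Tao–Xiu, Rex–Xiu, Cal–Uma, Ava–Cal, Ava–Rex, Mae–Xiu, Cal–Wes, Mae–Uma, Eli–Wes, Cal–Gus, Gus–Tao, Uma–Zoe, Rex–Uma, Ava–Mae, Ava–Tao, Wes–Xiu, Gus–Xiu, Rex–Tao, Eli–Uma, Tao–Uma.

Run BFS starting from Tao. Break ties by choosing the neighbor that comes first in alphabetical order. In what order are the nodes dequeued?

Tao, Ava, Eli, Gus, Rex, Uma, Wes, Xiu, Cal, Mae, Zoe

Visit Tao; enqueue Ava, Eli, Gus, Rex, Uma, Wes, Xiu → queue [Ava, Eli, Gus, Rex, Uma, Wes, Xiu]
Visit Ava; enqueue Cal, Mae → queue [Eli, Gus, Rex, Uma, Wes, Xiu, Cal, Mae]
Visit Eli → queue [Gus, Rex, Uma, Wes, Xiu, Cal, Mae]
Visit Gus; enqueue Zoe → queue [Rex, Uma, Wes, Xiu, Cal, Mae, Zoe]
Visit Rex → queue [Uma, Wes, Xiu, Cal, Mae, Zoe]
Visit Uma → queue [Wes, Xiu, Cal, Mae, Zoe]
Visit Wes → queue [Xiu, Cal, Mae, Zoe]
Visit Xiu → queue [Cal, Mae, Zoe]
Visit Cal → queue [Mae, Zoe]
Visit Mae → queue [Zoe]
Visit Zoe → queue []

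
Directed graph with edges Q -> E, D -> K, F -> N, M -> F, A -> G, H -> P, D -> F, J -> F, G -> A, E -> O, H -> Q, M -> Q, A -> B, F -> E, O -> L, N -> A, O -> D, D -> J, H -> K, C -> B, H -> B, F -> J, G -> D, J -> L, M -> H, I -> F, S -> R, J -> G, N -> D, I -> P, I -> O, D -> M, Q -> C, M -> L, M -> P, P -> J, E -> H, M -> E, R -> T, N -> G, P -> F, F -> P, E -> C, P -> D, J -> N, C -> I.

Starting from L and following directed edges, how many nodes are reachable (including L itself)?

BFS from L visits: L
Reachable nodes: 1 of 20 total.

1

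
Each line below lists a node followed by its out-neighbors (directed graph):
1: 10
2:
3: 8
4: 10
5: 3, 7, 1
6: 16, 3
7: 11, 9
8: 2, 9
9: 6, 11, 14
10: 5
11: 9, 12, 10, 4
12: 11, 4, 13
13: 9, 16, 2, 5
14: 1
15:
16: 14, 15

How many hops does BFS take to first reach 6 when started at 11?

Level 0: 11
Level 1: 4, 9, 10, 12
Level 2: 5, 6, 13, 14
Level 3: 1, 2, 3, 7, 16
Level 4: 8, 15
6 first appears at level 2.

2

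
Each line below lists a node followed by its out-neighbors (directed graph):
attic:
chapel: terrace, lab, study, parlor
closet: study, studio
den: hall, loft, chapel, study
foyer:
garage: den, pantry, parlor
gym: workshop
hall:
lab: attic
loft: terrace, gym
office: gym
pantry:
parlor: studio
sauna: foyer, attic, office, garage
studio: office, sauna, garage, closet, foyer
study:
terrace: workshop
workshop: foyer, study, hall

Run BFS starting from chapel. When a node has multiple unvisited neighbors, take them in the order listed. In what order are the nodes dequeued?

chapel, terrace, lab, study, parlor, workshop, attic, studio, foyer, hall, office, sauna, garage, closet, gym, den, pantry, loft

Visit chapel; enqueue terrace, lab, study, parlor → queue [terrace, lab, study, parlor]
Visit terrace; enqueue workshop → queue [lab, study, parlor, workshop]
Visit lab; enqueue attic → queue [study, parlor, workshop, attic]
Visit study → queue [parlor, workshop, attic]
Visit parlor; enqueue studio → queue [workshop, attic, studio]
Visit workshop; enqueue foyer, hall → queue [attic, studio, foyer, hall]
Visit attic → queue [studio, foyer, hall]
Visit studio; enqueue office, sauna, garage, closet → queue [foyer, hall, office, sauna, garage, closet]
Visit foyer → queue [hall, office, sauna, garage, closet]
Visit hall → queue [office, sauna, garage, closet]
Visit office; enqueue gym → queue [sauna, garage, closet, gym]
Visit sauna → queue [garage, closet, gym]
Visit garage; enqueue den, pantry → queue [closet, gym, den, pantry]
Visit closet → queue [gym, den, pantry]
Visit gym → queue [den, pantry]
Visit den; enqueue loft → queue [pantry, loft]
Visit pantry → queue [loft]
Visit loft → queue []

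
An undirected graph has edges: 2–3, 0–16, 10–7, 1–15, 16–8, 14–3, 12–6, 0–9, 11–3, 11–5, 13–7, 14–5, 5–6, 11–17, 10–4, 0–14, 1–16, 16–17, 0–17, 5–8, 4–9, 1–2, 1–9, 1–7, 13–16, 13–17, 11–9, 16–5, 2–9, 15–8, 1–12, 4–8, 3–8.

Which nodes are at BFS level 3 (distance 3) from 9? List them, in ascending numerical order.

6, 13

Level 0: 9
Level 1: 0, 1, 2, 4, 11
Level 2: 3, 5, 7, 8, 10, 12, 14, 15, 16, 17
Level 3: 6, 13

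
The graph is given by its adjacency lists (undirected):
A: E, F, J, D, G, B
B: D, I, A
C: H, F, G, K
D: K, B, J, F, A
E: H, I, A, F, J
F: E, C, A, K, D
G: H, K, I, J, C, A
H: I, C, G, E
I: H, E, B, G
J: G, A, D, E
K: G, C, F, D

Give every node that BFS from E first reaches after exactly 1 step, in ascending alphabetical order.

Level 0: E
Level 1: A, F, H, I, J
Level 2: B, C, D, G, K

A, F, H, I, J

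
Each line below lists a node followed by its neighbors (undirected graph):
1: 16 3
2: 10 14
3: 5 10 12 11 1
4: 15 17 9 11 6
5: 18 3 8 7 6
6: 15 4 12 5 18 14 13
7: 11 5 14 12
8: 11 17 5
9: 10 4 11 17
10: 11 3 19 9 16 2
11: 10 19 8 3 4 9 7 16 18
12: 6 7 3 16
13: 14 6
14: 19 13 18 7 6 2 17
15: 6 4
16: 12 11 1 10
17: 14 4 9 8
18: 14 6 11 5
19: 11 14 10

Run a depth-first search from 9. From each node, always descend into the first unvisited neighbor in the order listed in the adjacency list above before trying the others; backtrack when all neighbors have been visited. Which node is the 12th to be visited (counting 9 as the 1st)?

5

Visit 9
9 → 10
10 → 11
11 → 19
19 → 14
14 → 13
13 → 6
6 → 15
15 → 4
4 → 17
17 → 8
8 → 5
5 → 18
5 → 3
3 → 12
12 → 7
12 → 16
16 → 1
14 → 2

Visit order: 9, 10, 11, 19, 14, 13, 6, 15, 4, 17, 8, 5, 18, 3, 12, 7, 16, 1, 2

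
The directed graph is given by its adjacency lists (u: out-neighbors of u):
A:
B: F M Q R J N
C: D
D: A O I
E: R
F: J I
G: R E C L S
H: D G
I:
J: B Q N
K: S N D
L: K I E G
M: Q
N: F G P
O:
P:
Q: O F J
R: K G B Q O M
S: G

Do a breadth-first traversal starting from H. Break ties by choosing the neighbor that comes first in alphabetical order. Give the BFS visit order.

H, D, G, A, I, O, C, E, L, R, S, K, B, M, Q, N, F, J, P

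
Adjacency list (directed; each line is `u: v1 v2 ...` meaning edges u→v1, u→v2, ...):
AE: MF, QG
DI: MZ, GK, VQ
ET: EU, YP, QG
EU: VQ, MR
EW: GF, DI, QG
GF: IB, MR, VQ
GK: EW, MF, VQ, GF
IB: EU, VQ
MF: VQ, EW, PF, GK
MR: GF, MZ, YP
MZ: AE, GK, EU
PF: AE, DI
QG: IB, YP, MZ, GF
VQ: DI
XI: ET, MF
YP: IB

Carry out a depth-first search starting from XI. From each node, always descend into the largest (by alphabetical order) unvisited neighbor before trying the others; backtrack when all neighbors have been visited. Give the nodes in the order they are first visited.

Visit XI
XI → MF
MF → VQ
VQ → DI
DI → MZ
MZ → GK
GK → GF
GF → MR
MR → YP
YP → IB
IB → EU
GK → EW
EW → QG
MZ → AE
MF → PF
XI → ET

XI, MF, VQ, DI, MZ, GK, GF, MR, YP, IB, EU, EW, QG, AE, PF, ET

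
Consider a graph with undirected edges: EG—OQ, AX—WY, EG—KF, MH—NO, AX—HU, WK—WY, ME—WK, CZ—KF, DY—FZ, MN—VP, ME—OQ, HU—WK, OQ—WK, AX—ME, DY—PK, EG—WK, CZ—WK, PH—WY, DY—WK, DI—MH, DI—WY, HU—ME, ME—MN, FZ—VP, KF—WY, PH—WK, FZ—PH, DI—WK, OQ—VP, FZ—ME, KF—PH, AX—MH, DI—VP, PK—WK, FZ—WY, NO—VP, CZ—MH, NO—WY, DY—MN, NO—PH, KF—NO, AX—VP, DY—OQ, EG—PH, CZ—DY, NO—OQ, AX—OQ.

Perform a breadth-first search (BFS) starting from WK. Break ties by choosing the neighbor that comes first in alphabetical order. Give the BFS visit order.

WK, CZ, DI, DY, EG, HU, ME, OQ, PH, PK, WY, KF, MH, VP, FZ, MN, AX, NO

Visit WK; enqueue CZ, DI, DY, EG, HU, ME, OQ, PH, PK, WY → queue [CZ, DI, DY, EG, HU, ME, OQ, PH, PK, WY]
Visit CZ; enqueue KF, MH → queue [DI, DY, EG, HU, ME, OQ, PH, PK, WY, KF, MH]
Visit DI; enqueue VP → queue [DY, EG, HU, ME, OQ, PH, PK, WY, KF, MH, VP]
Visit DY; enqueue FZ, MN → queue [EG, HU, ME, OQ, PH, PK, WY, KF, MH, VP, FZ, MN]
Visit EG → queue [HU, ME, OQ, PH, PK, WY, KF, MH, VP, FZ, MN]
Visit HU; enqueue AX → queue [ME, OQ, PH, PK, WY, KF, MH, VP, FZ, MN, AX]
Visit ME → queue [OQ, PH, PK, WY, KF, MH, VP, FZ, MN, AX]
Visit OQ; enqueue NO → queue [PH, PK, WY, KF, MH, VP, FZ, MN, AX, NO]
Visit PH → queue [PK, WY, KF, MH, VP, FZ, MN, AX, NO]
Visit PK → queue [WY, KF, MH, VP, FZ, MN, AX, NO]
Visit WY → queue [KF, MH, VP, FZ, MN, AX, NO]
Visit KF → queue [MH, VP, FZ, MN, AX, NO]
Visit MH → queue [VP, FZ, MN, AX, NO]
Visit VP → queue [FZ, MN, AX, NO]
Visit FZ → queue [MN, AX, NO]
Visit MN → queue [AX, NO]
Visit AX → queue [NO]
Visit NO → queue []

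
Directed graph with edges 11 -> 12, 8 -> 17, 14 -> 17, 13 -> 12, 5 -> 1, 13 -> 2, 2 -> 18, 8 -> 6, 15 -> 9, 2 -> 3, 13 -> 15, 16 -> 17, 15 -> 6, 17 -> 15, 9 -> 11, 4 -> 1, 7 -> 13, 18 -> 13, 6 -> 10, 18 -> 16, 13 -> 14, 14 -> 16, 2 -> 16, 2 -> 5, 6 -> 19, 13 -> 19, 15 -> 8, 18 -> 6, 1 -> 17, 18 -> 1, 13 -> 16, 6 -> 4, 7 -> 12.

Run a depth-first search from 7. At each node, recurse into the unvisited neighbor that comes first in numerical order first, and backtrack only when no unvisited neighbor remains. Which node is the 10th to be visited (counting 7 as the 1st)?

6

Visit 7
7 → 12
7 → 13
13 → 2
2 → 3
2 → 5
5 → 1
1 → 17
17 → 15
15 → 6
6 → 4
6 → 10
6 → 19
15 → 8
15 → 9
9 → 11
2 → 16
2 → 18
13 → 14

Visit order: 7, 12, 13, 2, 3, 5, 1, 17, 15, 6, 4, 10, 19, 8, 9, 11, 16, 18, 14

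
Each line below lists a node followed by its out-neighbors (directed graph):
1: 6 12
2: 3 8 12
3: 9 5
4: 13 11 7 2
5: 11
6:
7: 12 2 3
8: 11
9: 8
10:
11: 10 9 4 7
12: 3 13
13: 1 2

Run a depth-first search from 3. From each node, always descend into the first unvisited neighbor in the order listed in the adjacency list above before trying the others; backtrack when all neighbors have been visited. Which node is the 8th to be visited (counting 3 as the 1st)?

Visit 3
3 → 9
9 → 8
8 → 11
11 → 10
11 → 4
4 → 13
13 → 1
1 → 6
1 → 12
13 → 2
4 → 7
3 → 5

Visit order: 3, 9, 8, 11, 10, 4, 13, 1, 6, 12, 2, 7, 5

1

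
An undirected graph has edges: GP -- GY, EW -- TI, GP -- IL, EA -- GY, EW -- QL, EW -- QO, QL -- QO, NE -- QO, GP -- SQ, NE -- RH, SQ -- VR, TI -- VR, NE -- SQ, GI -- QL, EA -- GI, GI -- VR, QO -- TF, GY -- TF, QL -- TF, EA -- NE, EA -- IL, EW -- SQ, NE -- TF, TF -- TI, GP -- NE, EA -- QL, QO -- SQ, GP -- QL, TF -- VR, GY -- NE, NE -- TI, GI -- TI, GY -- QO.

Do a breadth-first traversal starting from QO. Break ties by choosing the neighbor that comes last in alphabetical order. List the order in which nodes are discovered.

Visit QO; enqueue TF, SQ, QL, NE, GY, EW → queue [TF, SQ, QL, NE, GY, EW]
Visit TF; enqueue VR, TI → queue [SQ, QL, NE, GY, EW, VR, TI]
Visit SQ; enqueue GP → queue [QL, NE, GY, EW, VR, TI, GP]
Visit QL; enqueue GI, EA → queue [NE, GY, EW, VR, TI, GP, GI, EA]
Visit NE; enqueue RH → queue [GY, EW, VR, TI, GP, GI, EA, RH]
Visit GY → queue [EW, VR, TI, GP, GI, EA, RH]
Visit EW → queue [VR, TI, GP, GI, EA, RH]
Visit VR → queue [TI, GP, GI, EA, RH]
Visit TI → queue [GP, GI, EA, RH]
Visit GP; enqueue IL → queue [GI, EA, RH, IL]
Visit GI → queue [EA, RH, IL]
Visit EA → queue [RH, IL]
Visit RH → queue [IL]
Visit IL → queue []

QO -> TF -> SQ -> QL -> NE -> GY -> EW -> VR -> TI -> GP -> GI -> EA -> RH -> IL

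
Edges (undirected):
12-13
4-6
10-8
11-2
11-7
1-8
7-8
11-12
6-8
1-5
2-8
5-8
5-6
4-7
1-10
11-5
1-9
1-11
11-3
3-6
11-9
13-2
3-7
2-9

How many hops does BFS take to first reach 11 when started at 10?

Level 0: 10
Level 1: 1, 8
Level 2: 2, 5, 6, 7, 9, 11
Level 3: 3, 4, 12, 13
11 first appears at level 2.

2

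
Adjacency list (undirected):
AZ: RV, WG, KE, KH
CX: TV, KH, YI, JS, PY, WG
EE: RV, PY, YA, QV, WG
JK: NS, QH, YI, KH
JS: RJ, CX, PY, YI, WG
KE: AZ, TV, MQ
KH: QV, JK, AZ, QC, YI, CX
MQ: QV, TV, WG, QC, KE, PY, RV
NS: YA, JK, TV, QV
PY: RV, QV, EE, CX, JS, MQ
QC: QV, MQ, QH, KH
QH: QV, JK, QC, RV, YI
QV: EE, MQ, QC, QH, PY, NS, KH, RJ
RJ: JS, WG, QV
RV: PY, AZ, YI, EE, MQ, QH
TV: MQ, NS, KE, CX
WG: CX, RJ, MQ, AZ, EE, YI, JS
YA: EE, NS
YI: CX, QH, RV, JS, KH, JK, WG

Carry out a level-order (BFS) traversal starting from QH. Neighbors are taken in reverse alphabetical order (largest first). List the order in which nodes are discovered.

QH, YI, RV, QV, QC, JK, WG, KH, JS, CX, PY, MQ, EE, AZ, RJ, NS, TV, KE, YA

Visit QH; enqueue YI, RV, QV, QC, JK → queue [YI, RV, QV, QC, JK]
Visit YI; enqueue WG, KH, JS, CX → queue [RV, QV, QC, JK, WG, KH, JS, CX]
Visit RV; enqueue PY, MQ, EE, AZ → queue [QV, QC, JK, WG, KH, JS, CX, PY, MQ, EE, AZ]
Visit QV; enqueue RJ, NS → queue [QC, JK, WG, KH, JS, CX, PY, MQ, EE, AZ, RJ, NS]
Visit QC → queue [JK, WG, KH, JS, CX, PY, MQ, EE, AZ, RJ, NS]
Visit JK → queue [WG, KH, JS, CX, PY, MQ, EE, AZ, RJ, NS]
Visit WG → queue [KH, JS, CX, PY, MQ, EE, AZ, RJ, NS]
Visit KH → queue [JS, CX, PY, MQ, EE, AZ, RJ, NS]
Visit JS → queue [CX, PY, MQ, EE, AZ, RJ, NS]
Visit CX; enqueue TV → queue [PY, MQ, EE, AZ, RJ, NS, TV]
Visit PY → queue [MQ, EE, AZ, RJ, NS, TV]
Visit MQ; enqueue KE → queue [EE, AZ, RJ, NS, TV, KE]
Visit EE; enqueue YA → queue [AZ, RJ, NS, TV, KE, YA]
Visit AZ → queue [RJ, NS, TV, KE, YA]
Visit RJ → queue [NS, TV, KE, YA]
Visit NS → queue [TV, KE, YA]
Visit TV → queue [KE, YA]
Visit KE → queue [YA]
Visit YA → queue []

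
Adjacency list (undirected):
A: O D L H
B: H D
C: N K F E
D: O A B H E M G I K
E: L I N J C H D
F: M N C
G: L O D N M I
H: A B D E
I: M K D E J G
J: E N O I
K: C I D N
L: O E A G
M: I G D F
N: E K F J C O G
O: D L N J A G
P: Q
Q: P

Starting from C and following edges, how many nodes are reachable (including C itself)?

BFS from C visits: C, N, K, F, E, O, J, G, I, D, M, L, H, A, B
Reachable nodes: 15 of 17 total.

15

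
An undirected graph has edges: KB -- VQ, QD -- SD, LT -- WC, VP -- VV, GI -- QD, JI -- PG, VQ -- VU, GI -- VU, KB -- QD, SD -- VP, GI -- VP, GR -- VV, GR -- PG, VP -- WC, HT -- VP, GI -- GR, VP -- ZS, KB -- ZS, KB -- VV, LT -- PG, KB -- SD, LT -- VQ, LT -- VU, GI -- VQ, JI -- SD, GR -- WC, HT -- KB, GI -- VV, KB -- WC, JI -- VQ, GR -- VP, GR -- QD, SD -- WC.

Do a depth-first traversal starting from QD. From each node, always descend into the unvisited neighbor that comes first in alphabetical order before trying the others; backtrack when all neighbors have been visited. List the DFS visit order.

QD, GI, GR, PG, JI, SD, KB, HT, VP, VV, WC, LT, VQ, VU, ZS

Visit QD
QD → GI
GI → GR
GR → PG
PG → JI
JI → SD
SD → KB
KB → HT
HT → VP
VP → VV
VP → WC
WC → LT
LT → VQ
VQ → VU
VP → ZS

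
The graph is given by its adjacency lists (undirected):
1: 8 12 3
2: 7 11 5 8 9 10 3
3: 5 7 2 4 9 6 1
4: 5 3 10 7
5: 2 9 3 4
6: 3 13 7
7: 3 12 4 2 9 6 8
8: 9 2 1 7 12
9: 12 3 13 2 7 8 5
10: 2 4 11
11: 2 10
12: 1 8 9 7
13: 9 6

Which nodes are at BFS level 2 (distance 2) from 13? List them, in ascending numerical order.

Level 0: 13
Level 1: 6, 9
Level 2: 2, 3, 5, 7, 8, 12
Level 3: 1, 4, 10, 11

2, 3, 5, 7, 8, 12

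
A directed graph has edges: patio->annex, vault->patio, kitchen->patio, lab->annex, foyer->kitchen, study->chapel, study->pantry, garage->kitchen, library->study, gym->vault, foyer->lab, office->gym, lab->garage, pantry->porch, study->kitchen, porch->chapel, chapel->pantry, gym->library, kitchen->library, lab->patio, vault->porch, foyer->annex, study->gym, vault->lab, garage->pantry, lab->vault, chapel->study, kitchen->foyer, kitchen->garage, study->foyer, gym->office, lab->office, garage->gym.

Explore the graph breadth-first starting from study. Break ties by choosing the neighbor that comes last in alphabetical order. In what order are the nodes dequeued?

study pantry kitchen gym foyer chapel porch patio library garage vault office lab annex

Visit study; enqueue pantry, kitchen, gym, foyer, chapel → queue [pantry, kitchen, gym, foyer, chapel]
Visit pantry; enqueue porch → queue [kitchen, gym, foyer, chapel, porch]
Visit kitchen; enqueue patio, library, garage → queue [gym, foyer, chapel, porch, patio, library, garage]
Visit gym; enqueue vault, office → queue [foyer, chapel, porch, patio, library, garage, vault, office]
Visit foyer; enqueue lab, annex → queue [chapel, porch, patio, library, garage, vault, office, lab, annex]
Visit chapel → queue [porch, patio, library, garage, vault, office, lab, annex]
Visit porch → queue [patio, library, garage, vault, office, lab, annex]
Visit patio → queue [library, garage, vault, office, lab, annex]
Visit library → queue [garage, vault, office, lab, annex]
Visit garage → queue [vault, office, lab, annex]
Visit vault → queue [office, lab, annex]
Visit office → queue [lab, annex]
Visit lab → queue [annex]
Visit annex → queue []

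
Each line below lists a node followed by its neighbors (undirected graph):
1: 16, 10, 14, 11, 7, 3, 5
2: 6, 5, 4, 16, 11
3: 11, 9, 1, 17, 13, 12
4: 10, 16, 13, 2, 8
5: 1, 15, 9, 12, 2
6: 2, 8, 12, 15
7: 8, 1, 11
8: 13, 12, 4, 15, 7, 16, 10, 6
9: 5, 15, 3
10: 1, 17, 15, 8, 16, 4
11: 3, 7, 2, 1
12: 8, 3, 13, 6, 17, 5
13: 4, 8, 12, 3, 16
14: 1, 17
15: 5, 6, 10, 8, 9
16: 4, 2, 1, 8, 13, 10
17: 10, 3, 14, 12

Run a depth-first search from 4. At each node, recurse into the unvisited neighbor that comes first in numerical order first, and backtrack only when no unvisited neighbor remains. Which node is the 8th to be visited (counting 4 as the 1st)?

6

Visit 4
4 → 2
2 → 5
5 → 1
1 → 3
3 → 9
9 → 15
15 → 6
6 → 8
8 → 7
7 → 11
8 → 10
10 → 16
16 → 13
13 → 12
12 → 17
17 → 14

Visit order: 4, 2, 5, 1, 3, 9, 15, 6, 8, 7, 11, 10, 16, 13, 12, 17, 14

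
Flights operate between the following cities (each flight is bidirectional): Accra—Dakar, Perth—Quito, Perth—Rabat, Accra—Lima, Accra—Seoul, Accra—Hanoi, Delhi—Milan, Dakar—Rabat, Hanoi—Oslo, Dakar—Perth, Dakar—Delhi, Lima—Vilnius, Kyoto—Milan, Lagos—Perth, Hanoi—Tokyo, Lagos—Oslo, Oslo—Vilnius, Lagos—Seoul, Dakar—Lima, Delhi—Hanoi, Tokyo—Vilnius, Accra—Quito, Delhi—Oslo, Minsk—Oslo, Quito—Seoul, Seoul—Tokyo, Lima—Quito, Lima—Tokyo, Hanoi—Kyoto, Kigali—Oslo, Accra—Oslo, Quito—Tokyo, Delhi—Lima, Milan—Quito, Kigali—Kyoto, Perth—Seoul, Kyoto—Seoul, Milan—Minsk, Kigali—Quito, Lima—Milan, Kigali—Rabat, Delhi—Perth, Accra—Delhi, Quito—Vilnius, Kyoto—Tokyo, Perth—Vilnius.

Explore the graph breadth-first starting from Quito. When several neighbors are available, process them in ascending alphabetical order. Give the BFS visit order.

Quito, Accra, Kigali, Lima, Milan, Perth, Seoul, Tokyo, Vilnius, Dakar, Delhi, Hanoi, Oslo, Kyoto, Rabat, Minsk, Lagos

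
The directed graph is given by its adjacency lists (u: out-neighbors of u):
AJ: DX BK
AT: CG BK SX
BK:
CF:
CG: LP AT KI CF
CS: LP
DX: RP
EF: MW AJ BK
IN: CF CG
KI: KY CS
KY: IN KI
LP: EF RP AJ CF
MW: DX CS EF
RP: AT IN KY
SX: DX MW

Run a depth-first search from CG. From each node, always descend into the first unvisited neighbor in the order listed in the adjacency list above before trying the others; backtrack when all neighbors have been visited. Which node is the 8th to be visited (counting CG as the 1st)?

BK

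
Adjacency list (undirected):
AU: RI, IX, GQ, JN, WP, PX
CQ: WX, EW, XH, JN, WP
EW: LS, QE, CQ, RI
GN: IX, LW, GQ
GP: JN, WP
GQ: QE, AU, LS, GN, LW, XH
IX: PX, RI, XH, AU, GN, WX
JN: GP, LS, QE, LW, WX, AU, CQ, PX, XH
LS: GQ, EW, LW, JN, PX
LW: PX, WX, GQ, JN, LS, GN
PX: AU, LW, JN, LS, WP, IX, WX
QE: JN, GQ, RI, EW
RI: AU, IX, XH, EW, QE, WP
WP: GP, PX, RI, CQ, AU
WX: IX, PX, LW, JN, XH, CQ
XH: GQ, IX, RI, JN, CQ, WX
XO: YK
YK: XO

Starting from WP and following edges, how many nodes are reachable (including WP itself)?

BFS from WP visits: WP, AU, CQ, GP, PX, RI, GQ, IX, JN, EW, WX, XH, LS, LW, QE, GN
Reachable nodes: 16 of 18 total.

16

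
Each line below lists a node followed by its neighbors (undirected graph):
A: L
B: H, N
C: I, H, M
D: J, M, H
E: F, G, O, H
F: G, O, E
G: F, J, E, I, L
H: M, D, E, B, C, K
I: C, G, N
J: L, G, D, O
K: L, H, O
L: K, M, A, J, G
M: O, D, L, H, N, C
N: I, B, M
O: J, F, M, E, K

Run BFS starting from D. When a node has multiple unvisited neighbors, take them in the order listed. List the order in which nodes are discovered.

D → J → M → H → L → G → O → N → C → E → B → K → A → F → I

Visit D; enqueue J, M, H → queue [J, M, H]
Visit J; enqueue L, G, O → queue [M, H, L, G, O]
Visit M; enqueue N, C → queue [H, L, G, O, N, C]
Visit H; enqueue E, B, K → queue [L, G, O, N, C, E, B, K]
Visit L; enqueue A → queue [G, O, N, C, E, B, K, A]
Visit G; enqueue F, I → queue [O, N, C, E, B, K, A, F, I]
Visit O → queue [N, C, E, B, K, A, F, I]
Visit N → queue [C, E, B, K, A, F, I]
Visit C → queue [E, B, K, A, F, I]
Visit E → queue [B, K, A, F, I]
Visit B → queue [K, A, F, I]
Visit K → queue [A, F, I]
Visit A → queue [F, I]
Visit F → queue [I]
Visit I → queue []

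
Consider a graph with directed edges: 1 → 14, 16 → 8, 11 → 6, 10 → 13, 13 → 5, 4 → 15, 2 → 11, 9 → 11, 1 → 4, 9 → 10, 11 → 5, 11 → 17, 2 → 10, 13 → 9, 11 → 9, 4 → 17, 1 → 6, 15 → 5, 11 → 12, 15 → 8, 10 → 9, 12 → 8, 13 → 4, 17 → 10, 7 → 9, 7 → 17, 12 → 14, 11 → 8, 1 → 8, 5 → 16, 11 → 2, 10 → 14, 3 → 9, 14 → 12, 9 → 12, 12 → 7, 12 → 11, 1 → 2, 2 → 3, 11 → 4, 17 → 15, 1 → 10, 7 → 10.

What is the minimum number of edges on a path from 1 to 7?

Level 0: 1
Level 1: 2, 4, 6, 8, 10, 14
Level 2: 3, 9, 11, 12, 13, 15, 17
Level 3: 5, 7
Level 4: 16
7 first appears at level 3.

3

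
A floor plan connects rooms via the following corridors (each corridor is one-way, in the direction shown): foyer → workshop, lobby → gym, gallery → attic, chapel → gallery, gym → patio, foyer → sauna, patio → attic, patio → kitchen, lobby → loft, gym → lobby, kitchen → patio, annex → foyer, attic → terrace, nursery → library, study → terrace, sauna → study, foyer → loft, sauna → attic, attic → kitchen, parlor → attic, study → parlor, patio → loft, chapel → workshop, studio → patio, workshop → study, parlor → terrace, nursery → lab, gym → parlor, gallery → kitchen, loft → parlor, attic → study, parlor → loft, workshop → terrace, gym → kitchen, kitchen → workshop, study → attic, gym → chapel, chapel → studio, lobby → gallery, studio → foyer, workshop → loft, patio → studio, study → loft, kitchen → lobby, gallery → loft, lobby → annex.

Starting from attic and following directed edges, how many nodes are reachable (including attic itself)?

BFS from attic visits: attic, terrace, study, kitchen, parlor, loft, workshop, patio, lobby, studio, gym, gallery, annex, foyer, chapel, sauna
Reachable nodes: 16 of 19 total.

16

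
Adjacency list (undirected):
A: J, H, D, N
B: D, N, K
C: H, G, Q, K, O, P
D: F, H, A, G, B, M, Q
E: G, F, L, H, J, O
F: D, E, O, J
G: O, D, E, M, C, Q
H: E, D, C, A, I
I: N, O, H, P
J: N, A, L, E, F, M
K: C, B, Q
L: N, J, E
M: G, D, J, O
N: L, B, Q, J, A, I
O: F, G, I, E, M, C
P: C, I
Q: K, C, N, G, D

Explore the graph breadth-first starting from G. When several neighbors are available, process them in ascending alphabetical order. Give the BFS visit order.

Visit G; enqueue C, D, E, M, O, Q → queue [C, D, E, M, O, Q]
Visit C; enqueue H, K, P → queue [D, E, M, O, Q, H, K, P]
Visit D; enqueue A, B, F → queue [E, M, O, Q, H, K, P, A, B, F]
Visit E; enqueue J, L → queue [M, O, Q, H, K, P, A, B, F, J, L]
Visit M → queue [O, Q, H, K, P, A, B, F, J, L]
Visit O; enqueue I → queue [Q, H, K, P, A, B, F, J, L, I]
Visit Q; enqueue N → queue [H, K, P, A, B, F, J, L, I, N]
Visit H → queue [K, P, A, B, F, J, L, I, N]
Visit K → queue [P, A, B, F, J, L, I, N]
Visit P → queue [A, B, F, J, L, I, N]
Visit A → queue [B, F, J, L, I, N]
Visit B → queue [F, J, L, I, N]
Visit F → queue [J, L, I, N]
Visit J → queue [L, I, N]
Visit L → queue [I, N]
Visit I → queue [N]
Visit N → queue []

G C D E M O Q H K P A B F J L I N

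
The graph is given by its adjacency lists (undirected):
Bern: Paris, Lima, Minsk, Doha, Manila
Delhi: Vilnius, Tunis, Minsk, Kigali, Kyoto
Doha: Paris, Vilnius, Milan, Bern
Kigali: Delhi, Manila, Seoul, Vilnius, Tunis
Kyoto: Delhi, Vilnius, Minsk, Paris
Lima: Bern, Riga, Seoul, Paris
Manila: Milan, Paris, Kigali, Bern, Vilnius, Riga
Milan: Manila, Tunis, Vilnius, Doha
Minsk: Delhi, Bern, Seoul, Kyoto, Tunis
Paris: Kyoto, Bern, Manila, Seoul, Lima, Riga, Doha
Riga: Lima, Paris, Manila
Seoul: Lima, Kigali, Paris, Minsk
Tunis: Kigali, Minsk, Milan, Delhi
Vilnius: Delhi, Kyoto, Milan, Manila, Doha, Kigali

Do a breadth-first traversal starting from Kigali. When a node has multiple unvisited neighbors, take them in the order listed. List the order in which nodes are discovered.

Visit Kigali; enqueue Delhi, Manila, Seoul, Vilnius, Tunis → queue [Delhi, Manila, Seoul, Vilnius, Tunis]
Visit Delhi; enqueue Minsk, Kyoto → queue [Manila, Seoul, Vilnius, Tunis, Minsk, Kyoto]
Visit Manila; enqueue Milan, Paris, Bern, Riga → queue [Seoul, Vilnius, Tunis, Minsk, Kyoto, Milan, Paris, Bern, Riga]
Visit Seoul; enqueue Lima → queue [Vilnius, Tunis, Minsk, Kyoto, Milan, Paris, Bern, Riga, Lima]
Visit Vilnius; enqueue Doha → queue [Tunis, Minsk, Kyoto, Milan, Paris, Bern, Riga, Lima, Doha]
Visit Tunis → queue [Minsk, Kyoto, Milan, Paris, Bern, Riga, Lima, Doha]
Visit Minsk → queue [Kyoto, Milan, Paris, Bern, Riga, Lima, Doha]
Visit Kyoto → queue [Milan, Paris, Bern, Riga, Lima, Doha]
Visit Milan → queue [Paris, Bern, Riga, Lima, Doha]
Visit Paris → queue [Bern, Riga, Lima, Doha]
Visit Bern → queue [Riga, Lima, Doha]
Visit Riga → queue [Lima, Doha]
Visit Lima → queue [Doha]
Visit Doha → queue []

Kigali Delhi Manila Seoul Vilnius Tunis Minsk Kyoto Milan Paris Bern Riga Lima Doha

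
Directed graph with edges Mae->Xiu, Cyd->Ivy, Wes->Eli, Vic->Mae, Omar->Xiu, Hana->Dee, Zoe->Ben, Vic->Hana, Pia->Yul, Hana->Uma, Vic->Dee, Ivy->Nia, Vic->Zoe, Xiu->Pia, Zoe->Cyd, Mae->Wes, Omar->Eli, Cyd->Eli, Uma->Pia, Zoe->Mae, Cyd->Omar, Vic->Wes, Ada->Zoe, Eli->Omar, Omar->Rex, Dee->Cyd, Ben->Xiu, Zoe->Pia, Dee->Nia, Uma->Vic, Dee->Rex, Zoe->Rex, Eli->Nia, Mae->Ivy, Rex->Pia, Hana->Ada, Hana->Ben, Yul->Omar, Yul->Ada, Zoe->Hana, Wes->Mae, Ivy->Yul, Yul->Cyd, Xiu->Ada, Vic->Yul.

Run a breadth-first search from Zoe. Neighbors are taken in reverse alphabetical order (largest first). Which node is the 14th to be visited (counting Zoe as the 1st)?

Ada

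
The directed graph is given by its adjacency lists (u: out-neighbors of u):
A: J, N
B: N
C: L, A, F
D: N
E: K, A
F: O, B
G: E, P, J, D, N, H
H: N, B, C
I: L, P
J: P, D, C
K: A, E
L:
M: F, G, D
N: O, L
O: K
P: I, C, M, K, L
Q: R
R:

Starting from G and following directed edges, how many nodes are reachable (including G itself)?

BFS from G visits: G, E, P, J, D, N, H, K, A, I, C, M, L, O, B, F
Reachable nodes: 16 of 18 total.

16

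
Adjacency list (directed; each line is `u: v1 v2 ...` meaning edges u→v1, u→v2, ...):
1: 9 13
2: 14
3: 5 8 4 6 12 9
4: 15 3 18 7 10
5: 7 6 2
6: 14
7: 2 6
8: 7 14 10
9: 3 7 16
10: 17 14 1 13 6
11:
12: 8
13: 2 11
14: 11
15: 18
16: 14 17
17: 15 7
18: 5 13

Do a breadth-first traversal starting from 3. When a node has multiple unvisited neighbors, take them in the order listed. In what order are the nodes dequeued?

3, 5, 8, 4, 6, 12, 9, 7, 2, 14, 10, 15, 18, 16, 11, 17, 1, 13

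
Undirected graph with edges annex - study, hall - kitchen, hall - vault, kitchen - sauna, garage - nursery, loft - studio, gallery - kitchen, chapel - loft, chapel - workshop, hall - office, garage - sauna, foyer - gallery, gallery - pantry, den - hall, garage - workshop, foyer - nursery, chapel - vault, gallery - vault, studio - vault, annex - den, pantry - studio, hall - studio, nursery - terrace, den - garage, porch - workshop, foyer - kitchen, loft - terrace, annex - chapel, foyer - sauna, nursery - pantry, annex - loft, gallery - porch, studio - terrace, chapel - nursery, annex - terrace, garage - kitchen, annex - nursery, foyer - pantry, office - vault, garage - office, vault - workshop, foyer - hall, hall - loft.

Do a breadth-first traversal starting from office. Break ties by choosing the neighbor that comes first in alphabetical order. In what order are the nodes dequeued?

office, garage, hall, vault, den, kitchen, nursery, sauna, workshop, foyer, loft, studio, chapel, gallery, annex, pantry, terrace, porch, study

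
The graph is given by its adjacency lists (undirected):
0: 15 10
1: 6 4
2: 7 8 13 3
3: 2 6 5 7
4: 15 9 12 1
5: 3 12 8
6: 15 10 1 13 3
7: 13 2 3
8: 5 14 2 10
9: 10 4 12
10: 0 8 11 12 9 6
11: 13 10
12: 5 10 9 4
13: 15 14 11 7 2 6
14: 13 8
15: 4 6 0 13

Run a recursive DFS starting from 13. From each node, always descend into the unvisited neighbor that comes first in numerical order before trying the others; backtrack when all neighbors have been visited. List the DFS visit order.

13, 2, 3, 5, 8, 10, 0, 15, 4, 1, 6, 9, 12, 11, 14, 7

Visit 13
13 → 2
2 → 3
3 → 5
5 → 8
8 → 10
10 → 0
0 → 15
15 → 4
4 → 1
1 → 6
4 → 9
9 → 12
10 → 11
8 → 14
3 → 7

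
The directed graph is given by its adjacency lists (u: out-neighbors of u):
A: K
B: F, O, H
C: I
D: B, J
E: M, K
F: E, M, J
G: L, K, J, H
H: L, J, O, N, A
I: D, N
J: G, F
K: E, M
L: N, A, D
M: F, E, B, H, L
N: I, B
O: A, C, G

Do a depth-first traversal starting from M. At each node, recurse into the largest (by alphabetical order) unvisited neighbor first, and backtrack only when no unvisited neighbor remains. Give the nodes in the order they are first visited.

M -> L -> N -> I -> D -> J -> G -> K -> E -> H -> O -> C -> A -> F -> B

Visit M
M → L
L → N
N → I
I → D
D → J
J → G
G → K
K → E
G → H
H → O
O → C
O → A
J → F
D → B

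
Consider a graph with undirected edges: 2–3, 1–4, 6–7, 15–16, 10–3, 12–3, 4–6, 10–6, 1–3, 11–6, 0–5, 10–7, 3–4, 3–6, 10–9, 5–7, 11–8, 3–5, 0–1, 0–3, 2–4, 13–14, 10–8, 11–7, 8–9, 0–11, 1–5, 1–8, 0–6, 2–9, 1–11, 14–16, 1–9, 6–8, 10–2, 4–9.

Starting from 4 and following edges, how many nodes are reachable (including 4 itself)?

BFS from 4 visits: 4, 1, 2, 3, 6, 9, 0, 5, 8, 11, 10, 12, 7
Reachable nodes: 13 of 17 total.

13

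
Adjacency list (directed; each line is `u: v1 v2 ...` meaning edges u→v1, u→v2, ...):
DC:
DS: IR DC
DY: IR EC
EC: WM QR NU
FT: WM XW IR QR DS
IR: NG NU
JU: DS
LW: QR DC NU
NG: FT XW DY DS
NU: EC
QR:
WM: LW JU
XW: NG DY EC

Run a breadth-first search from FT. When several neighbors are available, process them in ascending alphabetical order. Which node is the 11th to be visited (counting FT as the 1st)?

Visit FT; enqueue DS, IR, QR, WM, XW → queue [DS, IR, QR, WM, XW]
Visit DS; enqueue DC → queue [IR, QR, WM, XW, DC]
Visit IR; enqueue NG, NU → queue [QR, WM, XW, DC, NG, NU]
Visit QR → queue [WM, XW, DC, NG, NU]
Visit WM; enqueue JU, LW → queue [XW, DC, NG, NU, JU, LW]
Visit XW; enqueue DY, EC → queue [DC, NG, NU, JU, LW, DY, EC]
Visit DC → queue [NG, NU, JU, LW, DY, EC]
Visit NG → queue [NU, JU, LW, DY, EC]
Visit NU → queue [JU, LW, DY, EC]
Visit JU → queue [LW, DY, EC]
Visit LW → queue [DY, EC]
Visit DY → queue [EC]
Visit EC → queue []

Visit order: FT, DS, IR, QR, WM, XW, DC, NG, NU, JU, LW, DY, EC

LW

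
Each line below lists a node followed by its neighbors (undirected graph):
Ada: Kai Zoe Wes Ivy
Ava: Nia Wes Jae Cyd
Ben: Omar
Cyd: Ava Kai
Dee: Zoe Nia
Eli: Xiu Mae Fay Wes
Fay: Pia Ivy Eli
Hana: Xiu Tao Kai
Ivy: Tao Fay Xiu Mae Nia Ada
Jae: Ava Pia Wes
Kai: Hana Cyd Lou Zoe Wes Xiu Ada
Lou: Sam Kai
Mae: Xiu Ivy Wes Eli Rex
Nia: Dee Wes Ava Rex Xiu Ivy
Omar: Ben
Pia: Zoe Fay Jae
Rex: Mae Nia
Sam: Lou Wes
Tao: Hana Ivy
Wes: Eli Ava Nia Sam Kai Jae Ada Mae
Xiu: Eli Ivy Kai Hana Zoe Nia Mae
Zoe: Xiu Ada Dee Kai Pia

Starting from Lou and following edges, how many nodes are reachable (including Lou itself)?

BFS from Lou visits: Lou, Kai, Sam, Ada, Cyd, Hana, Wes, Xiu, Zoe, Ivy, Ava, Tao, Eli, Jae, Mae, Nia, Dee, Pia, Fay, Rex
Reachable nodes: 20 of 22 total.

20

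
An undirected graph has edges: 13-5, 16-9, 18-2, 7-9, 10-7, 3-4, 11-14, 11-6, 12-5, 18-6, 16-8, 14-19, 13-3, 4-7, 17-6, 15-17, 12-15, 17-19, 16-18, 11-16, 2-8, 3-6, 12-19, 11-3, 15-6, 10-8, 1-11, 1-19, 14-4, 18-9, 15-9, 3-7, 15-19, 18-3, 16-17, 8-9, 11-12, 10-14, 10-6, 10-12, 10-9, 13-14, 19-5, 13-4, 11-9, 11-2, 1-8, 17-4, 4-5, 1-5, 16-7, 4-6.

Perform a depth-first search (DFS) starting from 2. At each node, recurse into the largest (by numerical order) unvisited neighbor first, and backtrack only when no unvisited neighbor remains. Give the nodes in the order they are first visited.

2 18 16 17 19 15 12 11 14 13 5 4 7 10 9 8 1 6 3

Visit 2
2 → 18
18 → 16
16 → 17
17 → 19
19 → 15
15 → 12
12 → 11
11 → 14
14 → 13
13 → 5
5 → 4
4 → 7
7 → 10
10 → 9
9 → 8
8 → 1
10 → 6
6 → 3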